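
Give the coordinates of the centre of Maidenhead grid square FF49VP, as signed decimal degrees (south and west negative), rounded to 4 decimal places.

Field F=5, F=5: +5·20° lon, +5·10° lat → SW at lon -80°, lat -40°.
Square 4, 9: +4·2° lon, +9·1° lat → SW at lon -72°, lat -31°.
Subsquare v=21, p=15: +21·0.0833333° lon, +15·0.0416667° lat → SW at lon -70.25°, lat -30.375°.
Cell spans 0.0833333° lon × 0.0416667° lat. Centre is SW corner plus half of each.
latitude -30.3542, longitude -70.2083.

-30.3542, -70.2083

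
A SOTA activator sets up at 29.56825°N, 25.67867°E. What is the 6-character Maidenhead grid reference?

KL29un

Add 180° to longitude and 90° to latitude: 205.6787, 119.5683.
Field (20°×10°, letters A–R): 205.6787/20 → 10 → K, 119.5683/10 → 11 → L; chars KL.
Square (2°×1°, digits 0–9): 5.6787/2 → 2, 9.5683/1 → 9; chars 29.
Subsquare (5′×2.5′, letters a–x): 1.6787/0.0833333 → 20 → u, 0.5683/0.0416667 → 13 → n; chars un.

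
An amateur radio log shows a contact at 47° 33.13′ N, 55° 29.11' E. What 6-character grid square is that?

Offset from 180°W / 90°S: lon 235.4852°, lat 137.5522°.
Field (20°×10°, letters A–R): 235.4852/20 → 11 → L, 137.5522/10 → 13 → N; chars LN.
Square (2°×1°, digits 0–9): 15.4852/2 → 7, 7.5522/1 → 7; chars 77.
Subsquare (5′×2.5′, letters a–x): 1.4852/0.0833333 → 17 → r, 0.5522/0.0416667 → 13 → n; chars rn.

LN77rn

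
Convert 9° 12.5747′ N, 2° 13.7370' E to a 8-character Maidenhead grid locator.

JJ19cf70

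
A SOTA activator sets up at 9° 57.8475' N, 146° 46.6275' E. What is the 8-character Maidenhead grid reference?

QJ39jx31

Add 180° to longitude and 90° to latitude: 326.77713, 99.96412.
Field: lon ⌊326.77713/20⌋ = 16 → Q; lat ⌊99.96412/10⌋ = 9 → J.
Square: lon ⌊6.77713/2⌋ = 3; lat ⌊9.96412/1⌋ = 9.
Subsquare: lon ⌊0.77713/0.0833333⌋ = 9 → j; lat ⌊0.96412/0.0416667⌋ = 23 → x.
Extended square: lon ⌊0.02713/0.00833333⌋ = 3; lat ⌊0.00579/0.00416667⌋ = 1.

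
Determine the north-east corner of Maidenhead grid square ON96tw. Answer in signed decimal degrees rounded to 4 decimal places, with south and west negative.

Field O=14, N=13: +14·20° lon, +13·10° lat → SW at lon 100°, lat 40°.
Square 9, 6: +9·2° lon, +6·1° lat → SW at lon 118°, lat 46°.
Subsquare t=19, w=22: +19·0.0833333° lon, +22·0.0416667° lat → SW at lon 119.583°, lat 46.9167°.
Cell spans 0.0833333° lon × 0.0416667° lat. NE corner is SW corner plus one full cell.
latitude 46.9583, longitude 119.6667.

46.9583, 119.6667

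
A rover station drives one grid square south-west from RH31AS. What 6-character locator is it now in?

RH21xr

Longitude subsquare a = 0; −1 → -1, wraps to 23 = x, carry into square.
Longitude square 3; −1 → 2.
Latitude subsquare s = 18; −1 → 17 = r.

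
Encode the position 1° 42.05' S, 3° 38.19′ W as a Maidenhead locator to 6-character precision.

II88eh

Offset from 180°W / 90°S: lon 176.3635°, lat 88.2992°.
Field (20°×10°, letters A–R): lon ⌊176.3635/20⌋ = 8 → I; lat ⌊88.2992/10⌋ = 8 → I.
Square (2°×1°, digits 0–9): lon ⌊16.3635/2⌋ = 8; lat ⌊8.2992/1⌋ = 8.
Subsquare (5′×2.5′, letters a–x): lon ⌊0.3635/0.0833333⌋ = 4 → e; lat ⌊0.2992/0.0416667⌋ = 7 → h.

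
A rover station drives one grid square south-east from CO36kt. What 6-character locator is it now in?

CO36ls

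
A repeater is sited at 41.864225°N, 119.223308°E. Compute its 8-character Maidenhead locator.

ON91ou67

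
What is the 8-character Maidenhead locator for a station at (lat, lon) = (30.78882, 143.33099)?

QM10ps99

Add 180° to longitude and 90° to latitude: 323.33099, 120.78882.
Field: lon ⌊323.33099/20⌋ = 16 → Q; lat ⌊120.78882/10⌋ = 12 → M.
Square: lon ⌊3.33099/2⌋ = 1; lat ⌊0.78882/1⌋ = 0.
Subsquare: lon ⌊1.33099/0.0833333⌋ = 15 → p; lat ⌊0.78882/0.0416667⌋ = 18 → s.
Extended square: lon ⌊0.08099/0.00833333⌋ = 9; lat ⌊0.03882/0.00416667⌋ = 9.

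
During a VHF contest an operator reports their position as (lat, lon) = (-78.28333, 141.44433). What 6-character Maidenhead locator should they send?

Add 180° to longitude and 90° to latitude: 321.4443, 11.7167.
Field (20°×10°, letters A–R): lon ⌊321.4443/20⌋ = 16 → Q; lat ⌊11.7167/10⌋ = 1 → B.
Square (2°×1°, digits 0–9): lon ⌊1.4443/2⌋ = 0; lat ⌊1.7167/1⌋ = 1.
Subsquare (5′×2.5′, letters a–x): lon ⌊1.4443/0.0833333⌋ = 17 → r; lat ⌊0.7167/0.0416667⌋ = 17 → r.

QB01rr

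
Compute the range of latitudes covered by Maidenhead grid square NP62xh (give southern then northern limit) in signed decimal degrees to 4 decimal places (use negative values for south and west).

62.2917, 62.3333

Field N=13, P=15: +13·20° lon, +15·10° lat → SW at lon 80°, lat 60°.
Square 6, 2: +6·2° lon, +2·1° lat → SW at lon 92°, lat 62°.
Subsquare x=23, h=7: +23·0.0833333° lon, +7·0.0416667° lat → SW at lon 93.9167°, lat 62.2917°.
Cell spans 0.0833333° lon × 0.0416667° lat.
south 62.2917, north 62.3333.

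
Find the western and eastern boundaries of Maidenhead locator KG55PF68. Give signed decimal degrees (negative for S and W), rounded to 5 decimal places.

31.30000, 31.30833

Field K=10, G=6: +10·20° lon, +6·10° lat → SW at lon 20°, lat -30°.
Square 5, 5: +5·2° lon, +5·1° lat → SW at lon 30°, lat -25°.
Subsquare p=15, f=5: +15·0.0833333° lon, +5·0.0416667° lat → SW at lon 31.25°, lat -24.7917°.
Extended square 6, 8: +6·0.00833333° lon, +8·0.00416667° lat → SW at lon 31.3°, lat -24.7583°.
Cell spans 0.00833333° lon × 0.00416667° lat.
west 31.30000, east 31.30833.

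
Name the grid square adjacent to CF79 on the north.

Latitude square 9; +1 → 10, wraps to 0, carry into field.
Latitude field F = 5; +1 → 6 = G.
The longitude characters are unchanged.

CG70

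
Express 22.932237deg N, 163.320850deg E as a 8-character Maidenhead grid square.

Add 180° to longitude and 90° to latitude: 343.32085, 112.93224.
Field: lon ⌊343.32085/20⌋ = 17 → R; lat ⌊112.93224/10⌋ = 11 → L.
Square: lon ⌊3.32085/2⌋ = 1; lat ⌊2.93224/1⌋ = 2.
Subsquare: lon ⌊1.32085/0.0833333⌋ = 15 → p; lat ⌊0.93224/0.0416667⌋ = 22 → w.
Extended square: lon ⌊0.07085/0.00833333⌋ = 8; lat ⌊0.01557/0.00416667⌋ = 3.

RL12pw83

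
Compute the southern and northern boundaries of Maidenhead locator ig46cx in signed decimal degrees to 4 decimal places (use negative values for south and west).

-23.0417, -23.0000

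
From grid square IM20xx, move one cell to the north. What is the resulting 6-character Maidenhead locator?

Latitude subsquare x = 23; +1 → 24, wraps to 0 = a, carry into square.
Latitude square 0; +1 → 1.
The longitude characters are unchanged.

IM21xa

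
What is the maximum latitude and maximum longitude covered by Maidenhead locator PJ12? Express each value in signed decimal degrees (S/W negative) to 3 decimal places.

Field P=15, J=9: +15·20° lon, +9·10° lat → SW at lon 120°, lat 0°.
Square 1, 2: +1·2° lon, +2·1° lat → SW at lon 122°, lat 2°.
Cell spans 2° lon × 1° lat. NE corner is SW corner plus one full cell.
latitude 3.000, longitude 124.000.

3.000, 124.000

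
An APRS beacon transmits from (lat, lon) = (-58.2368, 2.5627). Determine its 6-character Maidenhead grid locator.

Add 180° to longitude and 90° to latitude: 182.5627, 31.7632.
Field: lon ⌊182.5627/20⌋ = 9 → J; lat ⌊31.7632/10⌋ = 3 → D.
Square: lon ⌊2.5627/2⌋ = 1; lat ⌊1.7632/1⌋ = 1.
Subsquare: lon ⌊0.5627/0.0833333⌋ = 6 → g; lat ⌊0.7632/0.0416667⌋ = 18 → s.

JD11gs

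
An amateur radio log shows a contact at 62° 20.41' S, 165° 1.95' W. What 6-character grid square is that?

AC77lp

Shift to the Maidenhead origin (180°W, 90°S): lon 14.9675, lat 27.6598.
Field (20°×10°, letters A–R): lon ⌊14.9675/20⌋ = 0 → A; lat ⌊27.6598/10⌋ = 2 → C.
Square (2°×1°, digits 0–9): lon ⌊14.9675/2⌋ = 7; lat ⌊7.6598/1⌋ = 7.
Subsquare (5′×2.5′, letters a–x): lon ⌊0.9675/0.0833333⌋ = 11 → l; lat ⌊0.6598/0.0416667⌋ = 15 → p.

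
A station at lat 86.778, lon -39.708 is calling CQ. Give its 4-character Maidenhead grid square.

Offset from 180°W / 90°S: lon 140.29°, lat 176.78°.
Field: lon ⌊140.29/20⌋ = 7 → H; lat ⌊176.78/10⌋ = 17 → R.
Square: lon ⌊0.29/2⌋ = 0; lat ⌊6.78/1⌋ = 6.

HR06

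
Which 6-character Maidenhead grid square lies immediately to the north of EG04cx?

Latitude subsquare x = 23; +1 → 24, wraps to 0 = a, carry into square.
Latitude square 4; +1 → 5.
The longitude characters are unchanged.

EG05ca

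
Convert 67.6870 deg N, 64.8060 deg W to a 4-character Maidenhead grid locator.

Offset from 180°W / 90°S: lon 115.19°, lat 157.69°.
Field: lon ⌊115.19/20⌋ = 5 → F; lat ⌊157.69/10⌋ = 15 → P.
Square: lon ⌊15.19/2⌋ = 7; lat ⌊7.69/1⌋ = 7.

FP77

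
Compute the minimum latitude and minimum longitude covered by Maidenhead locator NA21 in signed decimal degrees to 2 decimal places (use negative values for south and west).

-89.00, 84.00

Field N=13, A=0: +13·20° lon, +0·10° lat → SW at lon 80°, lat -90°.
Square 2, 1: +2·2° lon, +1·1° lat → SW at lon 84°, lat -89°.
latitude -89.00, longitude 84.00.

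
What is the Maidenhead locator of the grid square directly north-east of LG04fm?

Longitude subsquare f = 5; +1 → 6 = g.
Latitude subsquare m = 12; +1 → 13 = n.

LG04gn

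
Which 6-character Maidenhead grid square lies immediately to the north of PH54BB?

PH54bc

Latitude subsquare b = 1; +1 → 2 = c.
The longitude characters are unchanged.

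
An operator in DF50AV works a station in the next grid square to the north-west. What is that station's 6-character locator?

Longitude subsquare a = 0; −1 → -1, wraps to 23 = x, carry into square.
Longitude square 5; −1 → 4.
Latitude subsquare v = 21; +1 → 22 = w.

DF40xw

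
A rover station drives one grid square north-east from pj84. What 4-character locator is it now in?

Longitude square 8; +1 → 9.
Latitude square 4; +1 → 5.

PJ95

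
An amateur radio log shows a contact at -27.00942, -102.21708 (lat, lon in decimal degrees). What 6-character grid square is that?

Shift to the Maidenhead origin (180°W, 90°S): lon 77.7829, lat 62.9906.
Field (20°×10°, letters A–R): 77.7829/20 → 3 → D, 62.9906/10 → 6 → G; chars DG.
Square (2°×1°, digits 0–9): 17.7829/2 → 8, 2.9906/1 → 2; chars 82.
Subsquare (5′×2.5′, letters a–x): 1.7829/0.0833333 → 21 → v, 0.9906/0.0416667 → 23 → x; chars vx.

DG82vx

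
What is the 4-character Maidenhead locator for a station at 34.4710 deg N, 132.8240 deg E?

PM64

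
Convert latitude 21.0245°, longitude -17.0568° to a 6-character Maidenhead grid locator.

IL11la

Offset from 180°W / 90°S: lon 162.9432°, lat 111.0245°.
Field: lon ⌊162.9432/20⌋ = 8 → I; lat ⌊111.0245/10⌋ = 11 → L.
Square: lon ⌊2.9432/2⌋ = 1; lat ⌊1.0245/1⌋ = 1.
Subsquare: lon ⌊0.9432/0.0833333⌋ = 11 → l; lat ⌊0.0245/0.0416667⌋ = 0 → a.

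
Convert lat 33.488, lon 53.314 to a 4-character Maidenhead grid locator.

Shift to the Maidenhead origin (180°W, 90°S): lon 233.31, lat 123.49.
Field: lon ⌊233.31/20⌋ = 11 → L; lat ⌊123.49/10⌋ = 12 → M.
Square: lon ⌊13.31/2⌋ = 6; lat ⌊3.49/1⌋ = 3.

LM63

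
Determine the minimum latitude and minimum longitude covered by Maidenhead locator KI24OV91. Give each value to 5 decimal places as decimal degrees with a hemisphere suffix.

5.12083° S, 25.24167° E

Field K=10, I=8: +10·20° lon, +8·10° lat → SW at lon 20°, lat -10°.
Square 2, 4: +2·2° lon, +4·1° lat → SW at lon 24°, lat -6°.
Subsquare o=14, v=21: +14·0.0833333° lon, +21·0.0416667° lat → SW at lon 25.1667°, lat -5.125°.
Extended square 9, 1: +9·0.00833333° lon, +1·0.00416667° lat → SW at lon 25.2417°, lat -5.12083°.
latitude 5.12083° S, longitude 25.24167° E.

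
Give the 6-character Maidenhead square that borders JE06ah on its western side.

IE96xh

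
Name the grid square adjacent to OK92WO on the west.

OK92vo

Longitude subsquare w = 22; −1 → 21 = v.
The latitude characters are unchanged.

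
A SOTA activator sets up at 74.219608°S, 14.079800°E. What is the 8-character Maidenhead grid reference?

JB75as97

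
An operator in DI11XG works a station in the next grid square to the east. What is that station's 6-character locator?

DI21ag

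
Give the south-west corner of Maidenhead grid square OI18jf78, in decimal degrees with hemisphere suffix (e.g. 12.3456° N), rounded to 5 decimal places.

Field O=14, I=8: +14·20° lon, +8·10° lat → SW at lon 100°, lat -10°.
Square 1, 8: +1·2° lon, +8·1° lat → SW at lon 102°, lat -2°.
Subsquare j=9, f=5: +9·0.0833333° lon, +5·0.0416667° lat → SW at lon 102.75°, lat -1.79167°.
Extended square 7, 8: +7·0.00833333° lon, +8·0.00416667° lat → SW at lon 102.808°, lat -1.75833°.
latitude 1.75833° S, longitude 102.80833° E.

1.75833° S, 102.80833° E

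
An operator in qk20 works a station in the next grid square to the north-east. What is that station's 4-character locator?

QK31

Longitude square 2; +1 → 3.
Latitude square 0; +1 → 1.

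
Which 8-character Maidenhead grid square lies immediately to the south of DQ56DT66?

DQ56dt65

Latitude extended square 6; −1 → 5.
The longitude characters are unchanged.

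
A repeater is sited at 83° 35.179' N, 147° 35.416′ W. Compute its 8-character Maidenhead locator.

Shift to the Maidenhead origin (180°W, 90°S): lon 32.40973, lat 173.58632.
Field (20°×10°, letters A–R): 32.40973/20 → 1 → B, 173.58632/10 → 17 → R; chars BR.
Square (2°×1°, digits 0–9): 12.40973/2 → 6, 3.58632/1 → 3; chars 63.
Subsquare (5′×2.5′, letters a–x): 0.40973/0.0833333 → 4 → e, 0.58632/0.0416667 → 14 → o; chars eo.
Extended square (30″×15″, digits 0–9): 0.07640/0.00833333 → 9, 0.00298/0.00416667 → 0; chars 90.

BR63eo90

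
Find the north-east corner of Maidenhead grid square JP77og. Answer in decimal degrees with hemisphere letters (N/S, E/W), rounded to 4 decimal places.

67.2917° N, 15.2500° E

Field J=9, P=15: +9·20° lon, +15·10° lat → SW at lon 0°, lat 60°.
Square 7, 7: +7·2° lon, +7·1° lat → SW at lon 14°, lat 67°.
Subsquare o=14, g=6: +14·0.0833333° lon, +6·0.0416667° lat → SW at lon 15.1667°, lat 67.25°.
Cell spans 0.0833333° lon × 0.0416667° lat. NE corner is SW corner plus one full cell.
latitude 67.2917° N, longitude 15.2500° E.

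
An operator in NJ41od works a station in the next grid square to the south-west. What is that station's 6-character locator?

Longitude subsquare o = 14; −1 → 13 = n.
Latitude subsquare d = 3; −1 → 2 = c.

NJ41nc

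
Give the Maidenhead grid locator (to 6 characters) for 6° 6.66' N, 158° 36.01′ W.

Shift to the Maidenhead origin (180°W, 90°S): lon 21.3998, lat 96.1110.
Field: 21.3998/20 → 1 → B, 96.1110/10 → 9 → J; chars BJ.
Square: 1.3998/2 → 0, 6.1110/1 → 6; chars 06.
Subsquare: 1.3998/0.0833333 → 16 → q, 0.1110/0.0416667 → 2 → c; chars qc.

BJ06qc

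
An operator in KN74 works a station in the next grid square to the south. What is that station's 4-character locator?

KN73

Latitude square 4; −1 → 3.
The longitude characters are unchanged.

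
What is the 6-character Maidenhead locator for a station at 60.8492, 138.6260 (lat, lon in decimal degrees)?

PP90hu

Shift to the Maidenhead origin (180°W, 90°S): lon 318.6260, lat 150.8492.
Field: lon ⌊318.6260/20⌋ = 15 → P; lat ⌊150.8492/10⌋ = 15 → P.
Square: lon ⌊18.6260/2⌋ = 9; lat ⌊0.8492/1⌋ = 0.
Subsquare: lon ⌊0.6260/0.0833333⌋ = 7 → h; lat ⌊0.8492/0.0416667⌋ = 20 → u.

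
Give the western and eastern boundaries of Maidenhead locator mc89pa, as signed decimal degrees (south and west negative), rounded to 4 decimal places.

Field M=12, C=2: +12·20° lon, +2·10° lat → SW at lon 60°, lat -70°.
Square 8, 9: +8·2° lon, +9·1° lat → SW at lon 76°, lat -61°.
Subsquare p=15, a=0: +15·0.0833333° lon, +0·0.0416667° lat → SW at lon 77.25°, lat -61°.
Cell spans 0.0833333° lon × 0.0416667° lat.
west 77.2500, east 77.3333.

77.2500, 77.3333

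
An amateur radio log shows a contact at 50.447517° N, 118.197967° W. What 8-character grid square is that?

DO00vk67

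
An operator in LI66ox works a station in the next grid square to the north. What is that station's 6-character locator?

LI67oa

Latitude subsquare x = 23; +1 → 24, wraps to 0 = a, carry into square.
Latitude square 6; +1 → 7.
The longitude characters are unchanged.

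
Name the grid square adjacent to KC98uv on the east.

Longitude subsquare u = 20; +1 → 21 = v.
The latitude characters are unchanged.

KC98vv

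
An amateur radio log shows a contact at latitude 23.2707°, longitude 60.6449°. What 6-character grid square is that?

ML03hg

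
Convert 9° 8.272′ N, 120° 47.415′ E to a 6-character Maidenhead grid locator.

PJ09jd

Offset from 180°W / 90°S: lon 300.7903°, lat 99.1379°.
Field: lon ⌊300.7903/20⌋ = 15 → P; lat ⌊99.1379/10⌋ = 9 → J.
Square: lon ⌊0.7903/2⌋ = 0; lat ⌊9.1379/1⌋ = 9.
Subsquare: lon ⌊0.7903/0.0833333⌋ = 9 → j; lat ⌊0.1379/0.0416667⌋ = 3 → d.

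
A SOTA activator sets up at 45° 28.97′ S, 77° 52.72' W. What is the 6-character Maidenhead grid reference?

FE14bm

Shift to the Maidenhead origin (180°W, 90°S): lon 102.1213, lat 44.5172.
Field: lon ⌊102.1213/20⌋ = 5 → F; lat ⌊44.5172/10⌋ = 4 → E.
Square: lon ⌊2.1213/2⌋ = 1; lat ⌊4.5172/1⌋ = 4.
Subsquare: lon ⌊0.1213/0.0833333⌋ = 1 → b; lat ⌊0.5172/0.0416667⌋ = 12 → m.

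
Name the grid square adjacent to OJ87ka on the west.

Longitude subsquare k = 10; −1 → 9 = j.
The latitude characters are unchanged.

OJ87ja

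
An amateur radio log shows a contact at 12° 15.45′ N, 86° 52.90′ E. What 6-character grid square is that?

NK32kg

Offset from 180°W / 90°S: lon 266.8817°, lat 102.2575°.
Field: 266.8817/20 → 13 → N, 102.2575/10 → 10 → K; chars NK.
Square: 6.8817/2 → 3, 2.2575/1 → 2; chars 32.
Subsquare: 0.8817/0.0833333 → 10 → k, 0.2575/0.0416667 → 6 → g; chars kg.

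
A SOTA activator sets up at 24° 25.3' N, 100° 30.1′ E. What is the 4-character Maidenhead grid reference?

OL04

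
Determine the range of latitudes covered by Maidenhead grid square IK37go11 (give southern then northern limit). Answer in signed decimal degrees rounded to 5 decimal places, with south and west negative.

Field I=8, K=10: +8·20° lon, +10·10° lat → SW at lon -20°, lat 10°.
Square 3, 7: +3·2° lon, +7·1° lat → SW at lon -14°, lat 17°.
Subsquare g=6, o=14: +6·0.0833333° lon, +14·0.0416667° lat → SW at lon -13.5°, lat 17.5833°.
Extended square 1, 1: +1·0.00833333° lon, +1·0.00416667° lat → SW at lon -13.4917°, lat 17.5875°.
Cell spans 0.00833333° lon × 0.00416667° lat.
south 17.58750, north 17.59167.

17.58750, 17.59167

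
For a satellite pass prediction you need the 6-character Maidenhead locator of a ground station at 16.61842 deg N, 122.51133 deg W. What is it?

Shift to the Maidenhead origin (180°W, 90°S): lon 57.4887, lat 106.6184.
Field: 57.4887/20 → 2 → C, 106.6184/10 → 10 → K; chars CK.
Square: 17.4887/2 → 8, 6.6184/1 → 6; chars 86.
Subsquare: 1.4887/0.0833333 → 17 → r, 0.6184/0.0416667 → 14 → o; chars ro.

CK86ro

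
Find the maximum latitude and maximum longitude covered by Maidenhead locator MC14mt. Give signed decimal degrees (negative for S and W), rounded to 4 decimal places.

-65.1667, 63.0833

Field M=12, C=2: +12·20° lon, +2·10° lat → SW at lon 60°, lat -70°.
Square 1, 4: +1·2° lon, +4·1° lat → SW at lon 62°, lat -66°.
Subsquare m=12, t=19: +12·0.0833333° lon, +19·0.0416667° lat → SW at lon 63°, lat -65.2083°.
Cell spans 0.0833333° lon × 0.0416667° lat. NE corner is SW corner plus one full cell.
latitude -65.1667, longitude 63.0833.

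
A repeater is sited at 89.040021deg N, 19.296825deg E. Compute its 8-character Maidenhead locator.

JR99pa59

Add 180° to longitude and 90° to latitude: 199.29683, 179.04002.
Field (20°×10°, letters A–R): 199.29683/20 → 9 → J, 179.04002/10 → 17 → R; chars JR.
Square (2°×1°, digits 0–9): 19.29683/2 → 9, 9.04002/1 → 9; chars 99.
Subsquare (5′×2.5′, letters a–x): 1.29683/0.0833333 → 15 → p, 0.04002/0.0416667 → 0 → a; chars pa.
Extended square (30″×15″, digits 0–9): 0.04683/0.00833333 → 5, 0.04002/0.00416667 → 9; chars 59.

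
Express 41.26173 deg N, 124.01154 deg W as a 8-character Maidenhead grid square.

Add 180° to longitude and 90° to latitude: 55.98846, 131.26173.
Field: lon ⌊55.98846/20⌋ = 2 → C; lat ⌊131.26173/10⌋ = 13 → N.
Square: lon ⌊15.98846/2⌋ = 7; lat ⌊1.26173/1⌋ = 1.
Subsquare: lon ⌊1.98846/0.0833333⌋ = 23 → x; lat ⌊0.26173/0.0416667⌋ = 6 → g.
Extended square: lon ⌊0.07179/0.00833333⌋ = 8; lat ⌊0.01173/0.00416667⌋ = 2.

CN71xg82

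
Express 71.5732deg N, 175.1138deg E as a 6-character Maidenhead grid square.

RQ71nn

Offset from 180°W / 90°S: lon 355.1138°, lat 161.5732°.
Field: 355.1138/20 → 17 → R, 161.5732/10 → 16 → Q; chars RQ.
Square: 15.1138/2 → 7, 1.5732/1 → 1; chars 71.
Subsquare: 1.1138/0.0833333 → 13 → n, 0.5732/0.0416667 → 13 → n; chars nn.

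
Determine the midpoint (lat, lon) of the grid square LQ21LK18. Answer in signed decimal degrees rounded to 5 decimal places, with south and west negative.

71.45208, 44.92917

Field L=11, Q=16: +11·20° lon, +16·10° lat → SW at lon 40°, lat 70°.
Square 2, 1: +2·2° lon, +1·1° lat → SW at lon 44°, lat 71°.
Subsquare l=11, k=10: +11·0.0833333° lon, +10·0.0416667° lat → SW at lon 44.9167°, lat 71.4167°.
Extended square 1, 8: +1·0.00833333° lon, +8·0.00416667° lat → SW at lon 44.925°, lat 71.45°.
Cell spans 0.00833333° lon × 0.00416667° lat. Centre is SW corner plus half of each.
latitude 71.45208, longitude 44.92917.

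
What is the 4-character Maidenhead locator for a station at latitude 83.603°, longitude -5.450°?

IR73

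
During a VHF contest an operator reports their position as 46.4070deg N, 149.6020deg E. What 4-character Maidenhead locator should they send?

Offset from 180°W / 90°S: lon 329.60°, lat 136.41°.
Field: 329.60/20 → 16 → Q, 136.41/10 → 13 → N; chars QN.
Square: 9.60/2 → 4, 6.41/1 → 6; chars 46.

QN46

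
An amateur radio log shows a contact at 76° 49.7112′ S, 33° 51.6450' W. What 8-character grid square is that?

HB33be61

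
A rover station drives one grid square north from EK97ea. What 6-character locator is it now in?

EK97eb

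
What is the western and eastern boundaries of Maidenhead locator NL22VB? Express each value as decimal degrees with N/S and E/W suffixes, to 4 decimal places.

Field N=13, L=11: +13·20° lon, +11·10° lat → SW at lon 80°, lat 20°.
Square 2, 2: +2·2° lon, +2·1° lat → SW at lon 84°, lat 22°.
Subsquare v=21, b=1: +21·0.0833333° lon, +1·0.0416667° lat → SW at lon 85.75°, lat 22.0417°.
Cell spans 0.0833333° lon × 0.0416667° lat.
west 85.7500° E, east 85.8333° E.

85.7500° E, 85.8333° E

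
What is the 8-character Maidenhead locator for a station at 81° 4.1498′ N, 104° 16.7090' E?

OR21db36

Shift to the Maidenhead origin (180°W, 90°S): lon 284.27848, lat 171.06916.
Field: 284.27848/20 → 14 → O, 171.06916/10 → 17 → R; chars OR.
Square: 4.27848/2 → 2, 1.06916/1 → 1; chars 21.
Subsquare: 0.27848/0.0833333 → 3 → d, 0.06916/0.0416667 → 1 → b; chars db.
Extended square: 0.02848/0.00833333 → 3, 0.02750/0.00416667 → 6; chars 36.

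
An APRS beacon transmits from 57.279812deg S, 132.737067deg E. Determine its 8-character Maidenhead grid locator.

PD62ir82

Add 180° to longitude and 90° to latitude: 312.73707, 32.72019.
Field: 312.73707/20 → 15 → P, 32.72019/10 → 3 → D; chars PD.
Square: 12.73707/2 → 6, 2.72019/1 → 2; chars 62.
Subsquare: 0.73707/0.0833333 → 8 → i, 0.72019/0.0416667 → 17 → r; chars ir.
Extended square: 0.07040/0.00833333 → 8, 0.01185/0.00416667 → 2; chars 82.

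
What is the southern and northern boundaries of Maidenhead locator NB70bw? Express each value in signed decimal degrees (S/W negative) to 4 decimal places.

-79.0833, -79.0417

Field N=13, B=1: +13·20° lon, +1·10° lat → SW at lon 80°, lat -80°.
Square 7, 0: +7·2° lon, +0·1° lat → SW at lon 94°, lat -80°.
Subsquare b=1, w=22: +1·0.0833333° lon, +22·0.0416667° lat → SW at lon 94.0833°, lat -79.0833°.
Cell spans 0.0833333° lon × 0.0416667° lat.
south -79.0833, north -79.0417.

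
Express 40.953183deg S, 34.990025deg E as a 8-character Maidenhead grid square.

KE79lb81

Shift to the Maidenhead origin (180°W, 90°S): lon 214.99003, lat 49.04682.
Field (20°×10°, letters A–R): 214.99003/20 → 10 → K, 49.04682/10 → 4 → E; chars KE.
Square (2°×1°, digits 0–9): 14.99003/2 → 7, 9.04682/1 → 9; chars 79.
Subsquare (5′×2.5′, letters a–x): 0.99003/0.0833333 → 11 → l, 0.04682/0.0416667 → 1 → b; chars lb.
Extended square (30″×15″, digits 0–9): 0.07336/0.00833333 → 8, 0.00515/0.00416667 → 1; chars 81.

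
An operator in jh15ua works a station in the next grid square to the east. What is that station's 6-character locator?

JH15va

Longitude subsquare u = 20; +1 → 21 = v.
The latitude characters are unchanged.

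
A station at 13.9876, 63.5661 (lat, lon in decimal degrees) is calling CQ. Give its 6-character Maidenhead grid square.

MK13sx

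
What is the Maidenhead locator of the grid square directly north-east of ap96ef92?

AP96ff03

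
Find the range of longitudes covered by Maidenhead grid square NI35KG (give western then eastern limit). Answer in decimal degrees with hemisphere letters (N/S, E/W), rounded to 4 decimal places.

86.8333° E, 86.9167° E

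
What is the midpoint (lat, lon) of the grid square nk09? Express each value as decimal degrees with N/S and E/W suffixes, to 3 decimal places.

Field N=13, K=10: +13·20° lon, +10·10° lat → SW at lon 80°, lat 10°.
Square 0, 9: +0·2° lon, +9·1° lat → SW at lon 80°, lat 19°.
Cell spans 2° lon × 1° lat. Centre is SW corner plus half of each.
latitude 19.500° N, longitude 81.000° E.

19.500° N, 81.000° E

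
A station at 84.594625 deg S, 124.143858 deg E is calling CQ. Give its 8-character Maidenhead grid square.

Shift to the Maidenhead origin (180°W, 90°S): lon 304.14386, lat 5.40538.
Field (20°×10°, letters A–R): lon ⌊304.14386/20⌋ = 15 → P; lat ⌊5.40538/10⌋ = 0 → A.
Square (2°×1°, digits 0–9): lon ⌊4.14386/2⌋ = 2; lat ⌊5.40538/1⌋ = 5.
Subsquare (5′×2.5′, letters a–x): lon ⌊0.14386/0.0833333⌋ = 1 → b; lat ⌊0.40538/0.0416667⌋ = 9 → j.
Extended square (30″×15″, digits 0–9): lon ⌊0.06052/0.00833333⌋ = 7; lat ⌊0.03038/0.00416667⌋ = 7.

PA25bj77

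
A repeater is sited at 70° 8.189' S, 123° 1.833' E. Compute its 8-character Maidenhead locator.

PB19mu37

Add 180° to longitude and 90° to latitude: 303.03055, 19.86352.
Field (20°×10°, letters A–R): lon ⌊303.03055/20⌋ = 15 → P; lat ⌊19.86352/10⌋ = 1 → B.
Square (2°×1°, digits 0–9): lon ⌊3.03055/2⌋ = 1; lat ⌊9.86352/1⌋ = 9.
Subsquare (5′×2.5′, letters a–x): lon ⌊1.03055/0.0833333⌋ = 12 → m; lat ⌊0.86352/0.0416667⌋ = 20 → u.
Extended square (30″×15″, digits 0–9): lon ⌊0.03055/0.00833333⌋ = 3; lat ⌊0.03018/0.00416667⌋ = 7.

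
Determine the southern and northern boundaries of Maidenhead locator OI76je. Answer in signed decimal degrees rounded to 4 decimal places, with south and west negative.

Field O=14, I=8: +14·20° lon, +8·10° lat → SW at lon 100°, lat -10°.
Square 7, 6: +7·2° lon, +6·1° lat → SW at lon 114°, lat -4°.
Subsquare j=9, e=4: +9·0.0833333° lon, +4·0.0416667° lat → SW at lon 114.75°, lat -3.83333°.
Cell spans 0.0833333° lon × 0.0416667° lat.
south -3.8333, north -3.7917.

-3.8333, -3.7917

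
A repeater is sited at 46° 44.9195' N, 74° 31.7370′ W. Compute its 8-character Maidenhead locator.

Offset from 180°W / 90°S: lon 105.47105°, lat 136.74866°.
Field (20°×10°, letters A–R): lon ⌊105.47105/20⌋ = 5 → F; lat ⌊136.74866/10⌋ = 13 → N.
Square (2°×1°, digits 0–9): lon ⌊5.47105/2⌋ = 2; lat ⌊6.74866/1⌋ = 6.
Subsquare (5′×2.5′, letters a–x): lon ⌊1.47105/0.0833333⌋ = 17 → r; lat ⌊0.74866/0.0416667⌋ = 17 → r.
Extended square (30″×15″, digits 0–9): lon ⌊0.05438/0.00833333⌋ = 6; lat ⌊0.04033/0.00416667⌋ = 9.

FN26rr69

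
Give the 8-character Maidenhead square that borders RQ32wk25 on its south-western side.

Longitude extended square 2; −1 → 1.
Latitude extended square 5; −1 → 4.

RQ32wk14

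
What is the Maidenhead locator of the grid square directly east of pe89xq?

PE99aq

Longitude subsquare x = 23; +1 → 24, wraps to 0 = a, carry into square.
Longitude square 8; +1 → 9.
The latitude characters are unchanged.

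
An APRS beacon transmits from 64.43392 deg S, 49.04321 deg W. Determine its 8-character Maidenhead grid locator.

Shift to the Maidenhead origin (180°W, 90°S): lon 130.95679, lat 25.56608.
Field (20°×10°, letters A–R): lon ⌊130.95679/20⌋ = 6 → G; lat ⌊25.56608/10⌋ = 2 → C.
Square (2°×1°, digits 0–9): lon ⌊10.95679/2⌋ = 5; lat ⌊5.56608/1⌋ = 5.
Subsquare (5′×2.5′, letters a–x): lon ⌊0.95679/0.0833333⌋ = 11 → l; lat ⌊0.56608/0.0416667⌋ = 13 → n.
Extended square (30″×15″, digits 0–9): lon ⌊0.04012/0.00833333⌋ = 4; lat ⌊0.02441/0.00416667⌋ = 5.

GC55ln45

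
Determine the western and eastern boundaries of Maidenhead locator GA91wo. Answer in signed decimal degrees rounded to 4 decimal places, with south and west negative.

-40.1667, -40.0833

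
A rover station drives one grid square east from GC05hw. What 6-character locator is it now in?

GC05iw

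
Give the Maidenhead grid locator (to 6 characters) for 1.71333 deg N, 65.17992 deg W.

FJ71jr

Add 180° to longitude and 90° to latitude: 114.8201, 91.7133.
Field: lon ⌊114.8201/20⌋ = 5 → F; lat ⌊91.7133/10⌋ = 9 → J.
Square: lon ⌊14.8201/2⌋ = 7; lat ⌊1.7133/1⌋ = 1.
Subsquare: lon ⌊0.8201/0.0833333⌋ = 9 → j; lat ⌊0.7133/0.0416667⌋ = 17 → r.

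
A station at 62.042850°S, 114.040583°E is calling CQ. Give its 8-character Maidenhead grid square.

OC77aw49

Add 180° to longitude and 90° to latitude: 294.04058, 27.95715.
Field (20°×10°, letters A–R): 294.04058/20 → 14 → O, 27.95715/10 → 2 → C; chars OC.
Square (2°×1°, digits 0–9): 14.04058/2 → 7, 7.95715/1 → 7; chars 77.
Subsquare (5′×2.5′, letters a–x): 0.04058/0.0833333 → 0 → a, 0.95715/0.0416667 → 22 → w; chars aw.
Extended square (30″×15″, digits 0–9): 0.04058/0.00833333 → 4, 0.04048/0.00416667 → 9; chars 49.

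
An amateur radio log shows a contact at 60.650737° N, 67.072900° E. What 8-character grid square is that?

MP30mp86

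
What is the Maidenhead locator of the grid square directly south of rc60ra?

RB69rx

Latitude subsquare a = 0; −1 → -1, wraps to 23 = x, carry into square.
Latitude square 0; −1 → -1, wraps to 9, carry into field.
Latitude field C = 2; −1 → 1 = B.
The longitude characters are unchanged.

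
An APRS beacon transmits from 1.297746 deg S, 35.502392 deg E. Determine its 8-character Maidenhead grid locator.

KI78sq08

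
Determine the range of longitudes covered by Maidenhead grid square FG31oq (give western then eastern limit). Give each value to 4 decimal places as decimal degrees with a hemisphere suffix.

72.8333° W, 72.7500° W

Field F=5, G=6: +5·20° lon, +6·10° lat → SW at lon -80°, lat -30°.
Square 3, 1: +3·2° lon, +1·1° lat → SW at lon -74°, lat -29°.
Subsquare o=14, q=16: +14·0.0833333° lon, +16·0.0416667° lat → SW at lon -72.8333°, lat -28.3333°.
Cell spans 0.0833333° lon × 0.0416667° lat.
west 72.8333° W, east 72.7500° W.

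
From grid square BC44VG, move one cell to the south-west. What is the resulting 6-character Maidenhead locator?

Longitude subsquare v = 21; −1 → 20 = u.
Latitude subsquare g = 6; −1 → 5 = f.

BC44uf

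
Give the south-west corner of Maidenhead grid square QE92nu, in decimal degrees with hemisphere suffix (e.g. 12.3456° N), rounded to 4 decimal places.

Field Q=16, E=4: +16·20° lon, +4·10° lat → SW at lon 140°, lat -50°.
Square 9, 2: +9·2° lon, +2·1° lat → SW at lon 158°, lat -48°.
Subsquare n=13, u=20: +13·0.0833333° lon, +20·0.0416667° lat → SW at lon 159.083°, lat -47.1667°.
latitude 47.1667° S, longitude 159.0833° E.

47.1667° S, 159.0833° E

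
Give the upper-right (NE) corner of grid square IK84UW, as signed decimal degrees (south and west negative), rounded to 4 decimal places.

14.9583, -2.2500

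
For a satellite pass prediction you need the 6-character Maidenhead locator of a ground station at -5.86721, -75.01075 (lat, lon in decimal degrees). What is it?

Shift to the Maidenhead origin (180°W, 90°S): lon 104.9892, lat 84.1328.
Field (20°×10°, letters A–R): lon ⌊104.9892/20⌋ = 5 → F; lat ⌊84.1328/10⌋ = 8 → I.
Square (2°×1°, digits 0–9): lon ⌊4.9892/2⌋ = 2; lat ⌊4.1328/1⌋ = 4.
Subsquare (5′×2.5′, letters a–x): lon ⌊0.9892/0.0833333⌋ = 11 → l; lat ⌊0.1328/0.0416667⌋ = 3 → d.

FI24ld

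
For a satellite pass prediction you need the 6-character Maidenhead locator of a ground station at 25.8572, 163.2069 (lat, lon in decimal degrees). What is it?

Add 180° to longitude and 90° to latitude: 343.2069, 115.8572.
Field: lon ⌊343.2069/20⌋ = 17 → R; lat ⌊115.8572/10⌋ = 11 → L.
Square: lon ⌊3.2069/2⌋ = 1; lat ⌊5.8572/1⌋ = 5.
Subsquare: lon ⌊1.2069/0.0833333⌋ = 14 → o; lat ⌊0.8572/0.0416667⌋ = 20 → u.

RL15ou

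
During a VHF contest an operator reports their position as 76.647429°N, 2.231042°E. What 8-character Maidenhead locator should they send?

JQ16cp75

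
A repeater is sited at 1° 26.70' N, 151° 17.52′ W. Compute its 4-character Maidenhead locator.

BJ41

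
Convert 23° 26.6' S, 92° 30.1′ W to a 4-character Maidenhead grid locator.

Shift to the Maidenhead origin (180°W, 90°S): lon 87.50, lat 66.56.
Field: 87.50/20 → 4 → E, 66.56/10 → 6 → G; chars EG.
Square: 7.50/2 → 3, 6.56/1 → 6; chars 36.

EG36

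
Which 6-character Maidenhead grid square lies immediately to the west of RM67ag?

RM57xg

Longitude subsquare a = 0; −1 → -1, wraps to 23 = x, carry into square.
Longitude square 6; −1 → 5.
The latitude characters are unchanged.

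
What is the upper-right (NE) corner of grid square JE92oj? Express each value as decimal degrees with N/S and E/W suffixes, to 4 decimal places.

Field J=9, E=4: +9·20° lon, +4·10° lat → SW at lon 0°, lat -50°.
Square 9, 2: +9·2° lon, +2·1° lat → SW at lon 18°, lat -48°.
Subsquare o=14, j=9: +14·0.0833333° lon, +9·0.0416667° lat → SW at lon 19.1667°, lat -47.625°.
Cell spans 0.0833333° lon × 0.0416667° lat. NE corner is SW corner plus one full cell.
latitude 47.5833° S, longitude 19.2500° E.

47.5833° S, 19.2500° E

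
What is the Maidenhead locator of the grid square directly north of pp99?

Latitude square 9; +1 → 10, wraps to 0, carry into field.
Latitude field P = 15; +1 → 16 = Q.
The longitude characters are unchanged.

PQ90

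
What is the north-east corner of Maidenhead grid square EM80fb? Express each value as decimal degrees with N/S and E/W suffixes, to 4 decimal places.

Field E=4, M=12: +4·20° lon, +12·10° lat → SW at lon -100°, lat 30°.
Square 8, 0: +8·2° lon, +0·1° lat → SW at lon -84°, lat 30°.
Subsquare f=5, b=1: +5·0.0833333° lon, +1·0.0416667° lat → SW at lon -83.5833°, lat 30.0417°.
Cell spans 0.0833333° lon × 0.0416667° lat. NE corner is SW corner plus one full cell.
latitude 30.0833° N, longitude 83.5000° W.

30.0833° N, 83.5000° W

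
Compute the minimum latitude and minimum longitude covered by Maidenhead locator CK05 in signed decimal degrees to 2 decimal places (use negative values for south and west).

Field C=2, K=10: +2·20° lon, +10·10° lat → SW at lon -140°, lat 10°.
Square 0, 5: +0·2° lon, +5·1° lat → SW at lon -140°, lat 15°.
latitude 15.00, longitude -140.00.

15.00, -140.00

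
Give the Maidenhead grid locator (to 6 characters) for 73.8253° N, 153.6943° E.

QQ63ut

Add 180° to longitude and 90° to latitude: 333.6943, 163.8253.
Field: 333.6943/20 → 16 → Q, 163.8253/10 → 16 → Q; chars QQ.
Square: 13.6943/2 → 6, 3.8253/1 → 3; chars 63.
Subsquare: 1.6943/0.0833333 → 20 → u, 0.8253/0.0416667 → 19 → t; chars ut.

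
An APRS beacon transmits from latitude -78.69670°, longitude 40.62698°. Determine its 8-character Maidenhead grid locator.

LB01hh52

Offset from 180°W / 90°S: lon 220.62698°, lat 11.30330°.
Field (20°×10°, letters A–R): lon ⌊220.62698/20⌋ = 11 → L; lat ⌊11.30330/10⌋ = 1 → B.
Square (2°×1°, digits 0–9): lon ⌊0.62698/2⌋ = 0; lat ⌊1.30330/1⌋ = 1.
Subsquare (5′×2.5′, letters a–x): lon ⌊0.62698/0.0833333⌋ = 7 → h; lat ⌊0.30330/0.0416667⌋ = 7 → h.
Extended square (30″×15″, digits 0–9): lon ⌊0.04365/0.00833333⌋ = 5; lat ⌊0.01163/0.00416667⌋ = 2.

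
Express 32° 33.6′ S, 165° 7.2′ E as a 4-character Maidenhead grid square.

Shift to the Maidenhead origin (180°W, 90°S): lon 345.12, lat 57.44.
Field: 345.12/20 → 17 → R, 57.44/10 → 5 → F; chars RF.
Square: 5.12/2 → 2, 7.44/1 → 7; chars 27.

RF27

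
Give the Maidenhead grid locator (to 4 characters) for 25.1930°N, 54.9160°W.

Add 180° to longitude and 90° to latitude: 125.08, 115.19.
Field: 125.08/20 → 6 → G, 115.19/10 → 11 → L; chars GL.
Square: 5.08/2 → 2, 5.19/1 → 5; chars 25.

GL25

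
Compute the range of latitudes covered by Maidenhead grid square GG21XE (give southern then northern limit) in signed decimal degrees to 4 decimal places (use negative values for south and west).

-28.8333, -28.7917

Field G=6, G=6: +6·20° lon, +6·10° lat → SW at lon -60°, lat -30°.
Square 2, 1: +2·2° lon, +1·1° lat → SW at lon -56°, lat -29°.
Subsquare x=23, e=4: +23·0.0833333° lon, +4·0.0416667° lat → SW at lon -54.0833°, lat -28.8333°.
Cell spans 0.0833333° lon × 0.0416667° lat.
south -28.8333, north -28.7917.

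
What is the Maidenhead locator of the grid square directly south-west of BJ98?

Longitude square 9; −1 → 8.
Latitude square 8; −1 → 7.

BJ87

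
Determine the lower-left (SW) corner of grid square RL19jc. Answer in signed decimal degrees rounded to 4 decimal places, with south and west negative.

29.0833, 162.7500

Field R=17, L=11: +17·20° lon, +11·10° lat → SW at lon 160°, lat 20°.
Square 1, 9: +1·2° lon, +9·1° lat → SW at lon 162°, lat 29°.
Subsquare j=9, c=2: +9·0.0833333° lon, +2·0.0416667° lat → SW at lon 162.75°, lat 29.0833°.
latitude 29.0833, longitude 162.7500.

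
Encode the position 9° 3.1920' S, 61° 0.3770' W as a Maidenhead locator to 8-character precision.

FI90lw97

Offset from 180°W / 90°S: lon 118.99372°, lat 80.94680°.
Field (20°×10°, letters A–R): lon ⌊118.99372/20⌋ = 5 → F; lat ⌊80.94680/10⌋ = 8 → I.
Square (2°×1°, digits 0–9): lon ⌊18.99372/2⌋ = 9; lat ⌊0.94680/1⌋ = 0.
Subsquare (5′×2.5′, letters a–x): lon ⌊0.99372/0.0833333⌋ = 11 → l; lat ⌊0.94680/0.0416667⌋ = 22 → w.
Extended square (30″×15″, digits 0–9): lon ⌊0.07705/0.00833333⌋ = 9; lat ⌊0.03013/0.00416667⌋ = 7.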